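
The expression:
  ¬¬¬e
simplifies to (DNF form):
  ¬e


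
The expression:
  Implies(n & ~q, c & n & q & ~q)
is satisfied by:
  {q: True, n: False}
  {n: False, q: False}
  {n: True, q: True}


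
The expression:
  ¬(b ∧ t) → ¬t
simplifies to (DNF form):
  b ∨ ¬t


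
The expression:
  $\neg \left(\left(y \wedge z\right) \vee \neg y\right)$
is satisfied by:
  {y: True, z: False}


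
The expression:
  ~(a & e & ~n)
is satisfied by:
  {n: True, e: False, a: False}
  {e: False, a: False, n: False}
  {n: True, a: True, e: False}
  {a: True, e: False, n: False}
  {n: True, e: True, a: False}
  {e: True, n: False, a: False}
  {n: True, a: True, e: True}


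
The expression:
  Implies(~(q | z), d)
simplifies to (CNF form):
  d | q | z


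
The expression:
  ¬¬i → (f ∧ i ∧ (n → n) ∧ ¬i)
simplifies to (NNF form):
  ¬i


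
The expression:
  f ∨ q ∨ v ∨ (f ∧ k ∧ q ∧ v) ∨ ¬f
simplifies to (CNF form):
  True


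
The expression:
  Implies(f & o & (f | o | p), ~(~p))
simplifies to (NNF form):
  p | ~f | ~o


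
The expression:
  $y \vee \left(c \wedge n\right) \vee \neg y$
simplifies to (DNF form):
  $\text{True}$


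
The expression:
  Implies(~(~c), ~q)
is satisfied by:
  {c: False, q: False}
  {q: True, c: False}
  {c: True, q: False}


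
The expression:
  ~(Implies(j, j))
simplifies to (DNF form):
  False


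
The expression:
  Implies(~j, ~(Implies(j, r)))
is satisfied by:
  {j: True}


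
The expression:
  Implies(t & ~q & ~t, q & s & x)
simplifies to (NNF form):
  True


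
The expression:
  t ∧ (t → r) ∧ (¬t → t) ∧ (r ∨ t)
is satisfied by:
  {t: True, r: True}


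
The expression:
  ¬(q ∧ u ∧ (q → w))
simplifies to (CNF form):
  ¬q ∨ ¬u ∨ ¬w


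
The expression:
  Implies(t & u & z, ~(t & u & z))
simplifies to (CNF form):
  ~t | ~u | ~z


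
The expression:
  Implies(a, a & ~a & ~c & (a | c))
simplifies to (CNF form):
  ~a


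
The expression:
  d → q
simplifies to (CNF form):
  q ∨ ¬d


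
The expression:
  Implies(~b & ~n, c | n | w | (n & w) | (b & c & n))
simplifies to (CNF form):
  b | c | n | w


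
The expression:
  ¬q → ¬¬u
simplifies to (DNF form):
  q ∨ u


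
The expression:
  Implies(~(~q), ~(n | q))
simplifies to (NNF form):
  ~q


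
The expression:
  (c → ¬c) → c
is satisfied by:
  {c: True}


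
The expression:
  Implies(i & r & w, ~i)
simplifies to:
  ~i | ~r | ~w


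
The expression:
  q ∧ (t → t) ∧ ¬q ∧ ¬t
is never true.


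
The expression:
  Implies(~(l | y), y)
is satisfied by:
  {y: True, l: True}
  {y: True, l: False}
  {l: True, y: False}


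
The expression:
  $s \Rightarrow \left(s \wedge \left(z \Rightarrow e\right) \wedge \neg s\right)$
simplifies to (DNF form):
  $\neg s$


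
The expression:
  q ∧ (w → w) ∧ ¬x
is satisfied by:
  {q: True, x: False}


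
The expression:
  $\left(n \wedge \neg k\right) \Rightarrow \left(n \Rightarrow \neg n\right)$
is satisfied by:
  {k: True, n: False}
  {n: False, k: False}
  {n: True, k: True}


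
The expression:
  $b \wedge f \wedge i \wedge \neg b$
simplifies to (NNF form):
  $\text{False}$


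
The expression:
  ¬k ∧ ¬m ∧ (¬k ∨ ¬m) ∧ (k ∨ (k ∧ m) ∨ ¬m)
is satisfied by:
  {k: False, m: False}


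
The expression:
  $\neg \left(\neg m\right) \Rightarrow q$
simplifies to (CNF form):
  $q \vee \neg m$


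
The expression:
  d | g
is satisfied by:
  {d: True, g: True}
  {d: True, g: False}
  {g: True, d: False}


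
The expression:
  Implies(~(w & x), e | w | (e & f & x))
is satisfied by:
  {e: True, w: True}
  {e: True, w: False}
  {w: True, e: False}


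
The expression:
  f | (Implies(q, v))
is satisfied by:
  {v: True, f: True, q: False}
  {v: True, f: False, q: False}
  {f: True, v: False, q: False}
  {v: False, f: False, q: False}
  {q: True, v: True, f: True}
  {q: True, v: True, f: False}
  {q: True, f: True, v: False}


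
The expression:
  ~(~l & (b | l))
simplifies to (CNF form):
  l | ~b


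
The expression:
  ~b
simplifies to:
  ~b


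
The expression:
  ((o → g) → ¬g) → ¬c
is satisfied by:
  {g: True, c: False}
  {c: False, g: False}
  {c: True, g: True}


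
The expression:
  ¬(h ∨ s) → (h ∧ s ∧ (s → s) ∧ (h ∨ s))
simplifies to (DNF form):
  h ∨ s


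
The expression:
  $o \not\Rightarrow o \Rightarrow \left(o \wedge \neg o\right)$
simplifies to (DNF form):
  $\text{True}$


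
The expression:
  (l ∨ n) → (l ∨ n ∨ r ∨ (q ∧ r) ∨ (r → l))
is always true.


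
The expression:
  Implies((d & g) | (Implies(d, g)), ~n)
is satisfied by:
  {d: True, n: False, g: False}
  {d: False, n: False, g: False}
  {g: True, d: True, n: False}
  {g: True, d: False, n: False}
  {n: True, d: True, g: False}


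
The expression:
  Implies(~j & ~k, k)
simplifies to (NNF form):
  j | k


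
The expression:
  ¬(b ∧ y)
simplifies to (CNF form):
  ¬b ∨ ¬y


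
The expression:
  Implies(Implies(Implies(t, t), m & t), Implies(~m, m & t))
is always true.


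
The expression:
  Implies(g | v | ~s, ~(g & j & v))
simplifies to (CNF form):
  ~g | ~j | ~v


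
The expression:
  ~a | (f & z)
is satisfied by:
  {z: True, f: True, a: False}
  {z: True, f: False, a: False}
  {f: True, z: False, a: False}
  {z: False, f: False, a: False}
  {a: True, z: True, f: True}


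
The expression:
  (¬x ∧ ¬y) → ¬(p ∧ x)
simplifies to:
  True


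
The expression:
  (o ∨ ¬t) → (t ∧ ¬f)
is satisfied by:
  {t: True, o: False, f: False}
  {t: True, f: True, o: False}
  {t: True, o: True, f: False}


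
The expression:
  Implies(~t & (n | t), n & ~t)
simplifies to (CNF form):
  True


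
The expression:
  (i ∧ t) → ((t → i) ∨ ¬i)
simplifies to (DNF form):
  True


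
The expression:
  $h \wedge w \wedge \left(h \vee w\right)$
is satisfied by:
  {h: True, w: True}


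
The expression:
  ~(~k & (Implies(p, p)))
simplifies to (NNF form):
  k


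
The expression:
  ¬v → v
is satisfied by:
  {v: True}


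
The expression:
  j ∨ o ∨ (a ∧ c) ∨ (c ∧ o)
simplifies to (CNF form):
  (a ∨ j ∨ o) ∧ (c ∨ j ∨ o)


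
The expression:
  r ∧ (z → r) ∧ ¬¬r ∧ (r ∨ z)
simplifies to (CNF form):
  r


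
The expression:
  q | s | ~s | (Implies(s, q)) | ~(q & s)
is always true.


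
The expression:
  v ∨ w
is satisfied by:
  {v: True, w: True}
  {v: True, w: False}
  {w: True, v: False}


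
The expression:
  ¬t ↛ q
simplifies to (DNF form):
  q ∨ ¬t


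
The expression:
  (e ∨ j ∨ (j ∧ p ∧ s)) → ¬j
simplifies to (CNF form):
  ¬j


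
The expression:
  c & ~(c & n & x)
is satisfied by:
  {c: True, x: False, n: False}
  {c: True, n: True, x: False}
  {c: True, x: True, n: False}


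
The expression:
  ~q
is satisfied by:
  {q: False}


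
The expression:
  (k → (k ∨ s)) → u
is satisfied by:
  {u: True}


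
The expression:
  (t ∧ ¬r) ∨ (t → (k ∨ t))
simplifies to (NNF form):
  True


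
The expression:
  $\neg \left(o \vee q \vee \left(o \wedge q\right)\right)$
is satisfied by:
  {q: False, o: False}


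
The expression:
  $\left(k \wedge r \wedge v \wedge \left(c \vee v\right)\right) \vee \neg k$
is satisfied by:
  {v: True, r: True, k: False}
  {v: True, r: False, k: False}
  {r: True, v: False, k: False}
  {v: False, r: False, k: False}
  {v: True, k: True, r: True}


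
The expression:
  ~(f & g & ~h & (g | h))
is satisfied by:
  {h: True, g: False, f: False}
  {g: False, f: False, h: False}
  {f: True, h: True, g: False}
  {f: True, g: False, h: False}
  {h: True, g: True, f: False}
  {g: True, h: False, f: False}
  {f: True, g: True, h: True}


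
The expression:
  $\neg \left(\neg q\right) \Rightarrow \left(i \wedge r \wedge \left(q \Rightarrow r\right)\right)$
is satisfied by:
  {i: True, r: True, q: False}
  {i: True, r: False, q: False}
  {r: True, i: False, q: False}
  {i: False, r: False, q: False}
  {i: True, q: True, r: True}


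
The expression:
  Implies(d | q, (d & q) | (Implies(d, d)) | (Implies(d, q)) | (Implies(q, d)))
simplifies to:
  True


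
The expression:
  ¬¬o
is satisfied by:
  {o: True}


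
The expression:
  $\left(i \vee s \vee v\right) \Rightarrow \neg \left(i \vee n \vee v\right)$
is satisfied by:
  {s: False, n: False, v: False, i: False}
  {n: True, i: False, s: False, v: False}
  {s: True, i: False, n: False, v: False}


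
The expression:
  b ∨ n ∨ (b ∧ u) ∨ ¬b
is always true.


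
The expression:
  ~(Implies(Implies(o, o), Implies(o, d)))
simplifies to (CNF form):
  o & ~d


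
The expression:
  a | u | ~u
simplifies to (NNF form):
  True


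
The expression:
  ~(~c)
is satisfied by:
  {c: True}


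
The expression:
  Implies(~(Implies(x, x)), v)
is always true.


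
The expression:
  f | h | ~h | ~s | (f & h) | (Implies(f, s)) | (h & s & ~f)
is always true.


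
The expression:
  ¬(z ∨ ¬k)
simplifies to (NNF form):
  k ∧ ¬z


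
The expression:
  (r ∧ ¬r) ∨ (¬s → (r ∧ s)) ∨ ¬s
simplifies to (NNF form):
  True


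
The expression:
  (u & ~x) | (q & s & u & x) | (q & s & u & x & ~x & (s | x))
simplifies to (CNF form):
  u & (q | ~x) & (s | ~x)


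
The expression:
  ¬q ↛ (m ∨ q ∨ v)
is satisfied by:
  {q: False, v: False, m: False}


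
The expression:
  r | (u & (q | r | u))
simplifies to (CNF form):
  r | u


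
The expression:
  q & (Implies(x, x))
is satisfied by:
  {q: True}


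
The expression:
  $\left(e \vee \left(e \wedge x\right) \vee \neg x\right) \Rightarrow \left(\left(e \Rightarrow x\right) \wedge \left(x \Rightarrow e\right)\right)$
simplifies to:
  $x \vee \neg e$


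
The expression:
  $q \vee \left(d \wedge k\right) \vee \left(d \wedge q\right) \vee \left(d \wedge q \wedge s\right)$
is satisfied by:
  {k: True, q: True, d: True}
  {k: True, q: True, d: False}
  {q: True, d: True, k: False}
  {q: True, d: False, k: False}
  {k: True, d: True, q: False}


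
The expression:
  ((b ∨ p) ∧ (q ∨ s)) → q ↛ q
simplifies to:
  (¬b ∨ ¬q) ∧ (¬b ∨ ¬s) ∧ (¬p ∨ ¬q) ∧ (¬p ∨ ¬s)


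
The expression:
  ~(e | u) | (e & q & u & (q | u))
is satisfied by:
  {q: True, e: False, u: False}
  {e: False, u: False, q: False}
  {q: True, u: True, e: True}


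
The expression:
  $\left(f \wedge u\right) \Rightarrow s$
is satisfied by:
  {s: True, u: False, f: False}
  {u: False, f: False, s: False}
  {f: True, s: True, u: False}
  {f: True, u: False, s: False}
  {s: True, u: True, f: False}
  {u: True, s: False, f: False}
  {f: True, u: True, s: True}


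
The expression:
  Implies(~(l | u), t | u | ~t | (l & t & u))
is always true.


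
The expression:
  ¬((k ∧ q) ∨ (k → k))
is never true.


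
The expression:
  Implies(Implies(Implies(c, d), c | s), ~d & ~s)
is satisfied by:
  {s: False, c: False, d: False}
  {d: True, s: False, c: False}
  {c: True, s: False, d: False}


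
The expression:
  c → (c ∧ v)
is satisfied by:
  {v: True, c: False}
  {c: False, v: False}
  {c: True, v: True}


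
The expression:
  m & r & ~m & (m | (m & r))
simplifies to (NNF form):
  False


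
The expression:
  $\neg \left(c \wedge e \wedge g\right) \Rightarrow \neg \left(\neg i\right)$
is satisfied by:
  {i: True, g: True, c: True, e: True}
  {i: True, g: True, c: True, e: False}
  {i: True, g: True, e: True, c: False}
  {i: True, g: True, e: False, c: False}
  {i: True, c: True, e: True, g: False}
  {i: True, c: True, e: False, g: False}
  {i: True, c: False, e: True, g: False}
  {i: True, c: False, e: False, g: False}
  {g: True, c: True, e: True, i: False}


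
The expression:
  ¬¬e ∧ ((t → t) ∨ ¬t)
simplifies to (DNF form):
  e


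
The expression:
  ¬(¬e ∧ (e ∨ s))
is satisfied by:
  {e: True, s: False}
  {s: False, e: False}
  {s: True, e: True}


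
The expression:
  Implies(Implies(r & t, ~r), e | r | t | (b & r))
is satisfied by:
  {r: True, t: True, e: True}
  {r: True, t: True, e: False}
  {r: True, e: True, t: False}
  {r: True, e: False, t: False}
  {t: True, e: True, r: False}
  {t: True, e: False, r: False}
  {e: True, t: False, r: False}


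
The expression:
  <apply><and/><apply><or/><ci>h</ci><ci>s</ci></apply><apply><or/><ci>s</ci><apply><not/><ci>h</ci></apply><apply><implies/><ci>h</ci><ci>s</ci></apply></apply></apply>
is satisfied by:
  {s: True}


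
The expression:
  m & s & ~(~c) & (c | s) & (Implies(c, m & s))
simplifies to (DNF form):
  c & m & s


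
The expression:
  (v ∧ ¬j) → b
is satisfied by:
  {b: True, j: True, v: False}
  {b: True, j: False, v: False}
  {j: True, b: False, v: False}
  {b: False, j: False, v: False}
  {b: True, v: True, j: True}
  {b: True, v: True, j: False}
  {v: True, j: True, b: False}


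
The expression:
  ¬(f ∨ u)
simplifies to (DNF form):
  ¬f ∧ ¬u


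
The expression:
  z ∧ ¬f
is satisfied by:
  {z: True, f: False}


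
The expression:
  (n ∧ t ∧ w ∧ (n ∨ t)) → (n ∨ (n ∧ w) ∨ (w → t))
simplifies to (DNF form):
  True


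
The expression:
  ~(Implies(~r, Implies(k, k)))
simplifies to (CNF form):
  False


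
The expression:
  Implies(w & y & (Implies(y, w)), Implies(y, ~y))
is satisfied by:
  {w: False, y: False}
  {y: True, w: False}
  {w: True, y: False}


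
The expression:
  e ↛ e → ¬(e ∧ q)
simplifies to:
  True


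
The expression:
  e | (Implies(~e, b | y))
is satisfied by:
  {y: True, b: True, e: True}
  {y: True, b: True, e: False}
  {y: True, e: True, b: False}
  {y: True, e: False, b: False}
  {b: True, e: True, y: False}
  {b: True, e: False, y: False}
  {e: True, b: False, y: False}


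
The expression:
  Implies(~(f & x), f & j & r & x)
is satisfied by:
  {x: True, f: True}


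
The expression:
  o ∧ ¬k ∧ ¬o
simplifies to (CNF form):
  False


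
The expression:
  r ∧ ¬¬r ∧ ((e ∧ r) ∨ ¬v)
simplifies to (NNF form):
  r ∧ (e ∨ ¬v)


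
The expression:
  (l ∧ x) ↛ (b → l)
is never true.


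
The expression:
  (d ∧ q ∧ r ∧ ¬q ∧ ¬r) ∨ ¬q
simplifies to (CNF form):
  ¬q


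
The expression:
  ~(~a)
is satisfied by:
  {a: True}


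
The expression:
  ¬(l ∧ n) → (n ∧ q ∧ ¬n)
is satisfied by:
  {n: True, l: True}


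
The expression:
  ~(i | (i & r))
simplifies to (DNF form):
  ~i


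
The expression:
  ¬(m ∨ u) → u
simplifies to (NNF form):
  m ∨ u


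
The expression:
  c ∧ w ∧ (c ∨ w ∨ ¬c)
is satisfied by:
  {c: True, w: True}


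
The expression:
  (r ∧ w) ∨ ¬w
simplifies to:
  r ∨ ¬w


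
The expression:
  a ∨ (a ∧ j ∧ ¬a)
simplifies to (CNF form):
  a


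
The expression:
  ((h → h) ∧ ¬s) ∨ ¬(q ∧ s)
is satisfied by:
  {s: False, q: False}
  {q: True, s: False}
  {s: True, q: False}


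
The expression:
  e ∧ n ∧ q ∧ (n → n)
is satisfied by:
  {e: True, q: True, n: True}


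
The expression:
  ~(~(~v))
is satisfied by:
  {v: False}


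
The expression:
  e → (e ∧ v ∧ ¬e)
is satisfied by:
  {e: False}


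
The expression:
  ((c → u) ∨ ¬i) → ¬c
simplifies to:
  (i ∧ ¬u) ∨ ¬c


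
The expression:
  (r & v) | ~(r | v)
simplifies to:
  (r & v) | (~r & ~v)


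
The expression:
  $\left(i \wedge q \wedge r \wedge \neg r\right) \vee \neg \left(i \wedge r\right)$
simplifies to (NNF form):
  $\neg i \vee \neg r$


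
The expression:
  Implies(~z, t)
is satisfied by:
  {t: True, z: True}
  {t: True, z: False}
  {z: True, t: False}


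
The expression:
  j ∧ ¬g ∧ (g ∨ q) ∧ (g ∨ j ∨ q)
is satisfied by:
  {j: True, q: True, g: False}


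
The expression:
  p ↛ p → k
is always true.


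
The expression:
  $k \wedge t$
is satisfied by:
  {t: True, k: True}


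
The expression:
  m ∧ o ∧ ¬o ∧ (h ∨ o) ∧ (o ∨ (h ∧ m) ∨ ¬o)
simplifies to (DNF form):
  False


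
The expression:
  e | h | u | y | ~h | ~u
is always true.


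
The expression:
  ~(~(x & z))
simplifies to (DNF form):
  x & z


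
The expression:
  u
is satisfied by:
  {u: True}


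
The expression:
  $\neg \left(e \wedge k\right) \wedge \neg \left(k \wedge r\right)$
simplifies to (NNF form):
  $\left(\neg e \wedge \neg r\right) \vee \neg k$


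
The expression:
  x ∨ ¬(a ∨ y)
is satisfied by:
  {x: True, y: False, a: False}
  {x: True, a: True, y: False}
  {x: True, y: True, a: False}
  {x: True, a: True, y: True}
  {a: False, y: False, x: False}


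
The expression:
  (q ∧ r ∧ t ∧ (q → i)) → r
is always true.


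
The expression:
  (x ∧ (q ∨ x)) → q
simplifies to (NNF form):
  q ∨ ¬x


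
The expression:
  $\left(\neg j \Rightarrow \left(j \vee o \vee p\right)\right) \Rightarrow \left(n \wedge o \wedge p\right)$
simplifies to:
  $\left(n \vee \neg p\right) \wedge \left(o \vee \neg j\right) \wedge \left(o \vee \neg p\right) \wedge \left(p \vee \neg o\right)$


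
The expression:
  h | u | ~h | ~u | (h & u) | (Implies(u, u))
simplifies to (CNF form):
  True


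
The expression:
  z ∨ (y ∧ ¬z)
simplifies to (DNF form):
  y ∨ z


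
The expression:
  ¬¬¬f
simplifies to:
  ¬f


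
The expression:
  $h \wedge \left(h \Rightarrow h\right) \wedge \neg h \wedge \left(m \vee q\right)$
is never true.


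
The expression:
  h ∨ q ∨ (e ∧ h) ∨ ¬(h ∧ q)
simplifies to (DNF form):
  True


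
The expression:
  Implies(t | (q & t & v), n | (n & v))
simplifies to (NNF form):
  n | ~t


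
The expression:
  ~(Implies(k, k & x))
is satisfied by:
  {k: True, x: False}


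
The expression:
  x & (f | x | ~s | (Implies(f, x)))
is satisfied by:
  {x: True}


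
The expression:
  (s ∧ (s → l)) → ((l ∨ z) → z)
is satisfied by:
  {z: True, l: False, s: False}
  {l: False, s: False, z: False}
  {s: True, z: True, l: False}
  {s: True, l: False, z: False}
  {z: True, l: True, s: False}
  {l: True, z: False, s: False}
  {s: True, l: True, z: True}


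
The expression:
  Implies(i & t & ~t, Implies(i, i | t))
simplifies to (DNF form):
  True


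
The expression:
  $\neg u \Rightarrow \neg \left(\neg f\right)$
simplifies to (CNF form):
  $f \vee u$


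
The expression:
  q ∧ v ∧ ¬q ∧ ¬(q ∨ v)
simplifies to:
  False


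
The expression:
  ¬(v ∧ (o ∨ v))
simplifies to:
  ¬v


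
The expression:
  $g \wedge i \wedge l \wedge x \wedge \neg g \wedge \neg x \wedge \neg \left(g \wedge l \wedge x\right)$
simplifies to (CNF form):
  $\text{False}$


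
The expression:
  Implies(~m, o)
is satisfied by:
  {o: True, m: True}
  {o: True, m: False}
  {m: True, o: False}


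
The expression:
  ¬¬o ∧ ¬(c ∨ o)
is never true.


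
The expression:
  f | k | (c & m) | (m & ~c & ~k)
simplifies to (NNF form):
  f | k | m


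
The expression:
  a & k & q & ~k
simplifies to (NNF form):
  False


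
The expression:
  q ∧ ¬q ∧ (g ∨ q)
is never true.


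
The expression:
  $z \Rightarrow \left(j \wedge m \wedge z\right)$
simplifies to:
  $\left(j \wedge m\right) \vee \neg z$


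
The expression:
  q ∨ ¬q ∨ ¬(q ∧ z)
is always true.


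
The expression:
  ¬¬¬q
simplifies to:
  ¬q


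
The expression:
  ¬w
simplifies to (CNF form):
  ¬w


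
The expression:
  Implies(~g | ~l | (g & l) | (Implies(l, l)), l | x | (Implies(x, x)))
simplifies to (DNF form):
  True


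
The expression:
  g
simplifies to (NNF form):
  g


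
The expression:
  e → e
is always true.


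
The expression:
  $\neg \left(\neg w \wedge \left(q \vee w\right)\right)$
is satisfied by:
  {w: True, q: False}
  {q: False, w: False}
  {q: True, w: True}


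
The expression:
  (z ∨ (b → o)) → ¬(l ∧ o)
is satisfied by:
  {l: False, o: False}
  {o: True, l: False}
  {l: True, o: False}


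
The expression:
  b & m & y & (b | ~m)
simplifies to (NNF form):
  b & m & y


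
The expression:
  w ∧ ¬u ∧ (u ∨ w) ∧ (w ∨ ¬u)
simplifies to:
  w ∧ ¬u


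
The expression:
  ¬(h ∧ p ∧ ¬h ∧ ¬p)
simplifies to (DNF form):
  True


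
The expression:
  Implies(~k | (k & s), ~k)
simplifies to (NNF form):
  ~k | ~s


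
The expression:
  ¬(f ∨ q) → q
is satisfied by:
  {q: True, f: True}
  {q: True, f: False}
  {f: True, q: False}


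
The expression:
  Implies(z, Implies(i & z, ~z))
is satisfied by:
  {z: False, i: False}
  {i: True, z: False}
  {z: True, i: False}


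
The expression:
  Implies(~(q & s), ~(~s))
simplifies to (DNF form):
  s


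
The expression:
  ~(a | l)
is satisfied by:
  {l: False, a: False}


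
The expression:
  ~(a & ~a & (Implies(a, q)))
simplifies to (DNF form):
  True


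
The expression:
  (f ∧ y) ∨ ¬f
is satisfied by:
  {y: True, f: False}
  {f: False, y: False}
  {f: True, y: True}


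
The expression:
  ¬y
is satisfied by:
  {y: False}


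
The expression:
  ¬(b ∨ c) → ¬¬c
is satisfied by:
  {b: True, c: True}
  {b: True, c: False}
  {c: True, b: False}


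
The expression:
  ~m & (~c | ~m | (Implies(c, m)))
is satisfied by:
  {m: False}


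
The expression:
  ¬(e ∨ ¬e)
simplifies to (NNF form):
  False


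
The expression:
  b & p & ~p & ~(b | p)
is never true.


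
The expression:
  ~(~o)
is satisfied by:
  {o: True}


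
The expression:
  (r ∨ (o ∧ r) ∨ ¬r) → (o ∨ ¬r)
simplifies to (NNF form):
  o ∨ ¬r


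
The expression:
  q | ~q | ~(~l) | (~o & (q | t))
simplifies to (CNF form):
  True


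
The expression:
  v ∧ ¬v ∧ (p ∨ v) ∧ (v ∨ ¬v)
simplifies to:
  False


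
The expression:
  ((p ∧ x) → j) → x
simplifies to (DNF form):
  x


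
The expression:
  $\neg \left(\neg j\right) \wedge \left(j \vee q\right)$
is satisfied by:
  {j: True}


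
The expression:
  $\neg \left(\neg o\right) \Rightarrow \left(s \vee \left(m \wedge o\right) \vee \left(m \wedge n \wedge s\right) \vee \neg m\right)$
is always true.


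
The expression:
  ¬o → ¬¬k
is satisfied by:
  {k: True, o: True}
  {k: True, o: False}
  {o: True, k: False}


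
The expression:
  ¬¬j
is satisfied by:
  {j: True}


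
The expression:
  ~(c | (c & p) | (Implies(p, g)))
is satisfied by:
  {p: True, g: False, c: False}


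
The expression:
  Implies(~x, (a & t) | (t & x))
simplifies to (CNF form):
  (a | x) & (t | x)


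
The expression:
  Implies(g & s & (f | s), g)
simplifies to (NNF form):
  True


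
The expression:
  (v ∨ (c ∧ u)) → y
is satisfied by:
  {y: True, u: False, v: False, c: False}
  {y: True, c: True, u: False, v: False}
  {y: True, u: True, v: False, c: False}
  {y: True, c: True, u: True, v: False}
  {y: True, v: True, u: False, c: False}
  {y: True, v: True, c: True, u: False}
  {y: True, v: True, u: True, c: False}
  {y: True, c: True, v: True, u: True}
  {c: False, u: False, v: False, y: False}
  {c: True, u: False, v: False, y: False}
  {u: True, c: False, v: False, y: False}


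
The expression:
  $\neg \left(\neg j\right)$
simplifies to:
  $j$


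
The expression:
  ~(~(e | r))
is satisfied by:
  {r: True, e: True}
  {r: True, e: False}
  {e: True, r: False}


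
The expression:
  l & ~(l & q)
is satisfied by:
  {l: True, q: False}


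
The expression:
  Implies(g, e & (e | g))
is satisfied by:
  {e: True, g: False}
  {g: False, e: False}
  {g: True, e: True}


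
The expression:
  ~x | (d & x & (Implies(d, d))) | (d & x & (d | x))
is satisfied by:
  {d: True, x: False}
  {x: False, d: False}
  {x: True, d: True}


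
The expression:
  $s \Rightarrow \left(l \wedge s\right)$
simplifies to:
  $l \vee \neg s$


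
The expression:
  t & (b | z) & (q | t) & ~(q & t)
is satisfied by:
  {t: True, b: True, z: True, q: False}
  {t: True, b: True, q: False, z: False}
  {t: True, z: True, q: False, b: False}


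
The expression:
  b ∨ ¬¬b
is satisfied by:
  {b: True}


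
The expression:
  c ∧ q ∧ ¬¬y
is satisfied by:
  {c: True, y: True, q: True}


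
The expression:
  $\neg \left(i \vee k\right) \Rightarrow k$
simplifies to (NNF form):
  $i \vee k$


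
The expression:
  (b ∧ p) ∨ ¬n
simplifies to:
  (b ∧ p) ∨ ¬n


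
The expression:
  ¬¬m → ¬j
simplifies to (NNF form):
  ¬j ∨ ¬m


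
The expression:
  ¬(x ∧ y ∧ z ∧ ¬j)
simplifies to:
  j ∨ ¬x ∨ ¬y ∨ ¬z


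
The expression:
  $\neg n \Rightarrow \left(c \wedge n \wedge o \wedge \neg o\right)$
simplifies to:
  $n$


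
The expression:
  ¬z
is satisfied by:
  {z: False}


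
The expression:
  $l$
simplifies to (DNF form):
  $l$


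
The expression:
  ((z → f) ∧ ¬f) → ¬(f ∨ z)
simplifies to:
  True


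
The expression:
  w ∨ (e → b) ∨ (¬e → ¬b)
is always true.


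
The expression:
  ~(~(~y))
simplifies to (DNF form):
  ~y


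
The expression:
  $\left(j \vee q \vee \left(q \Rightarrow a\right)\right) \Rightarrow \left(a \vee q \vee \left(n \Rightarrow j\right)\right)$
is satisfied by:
  {a: True, q: True, j: True, n: False}
  {a: True, q: True, j: False, n: False}
  {a: True, j: True, q: False, n: False}
  {a: True, j: False, q: False, n: False}
  {q: True, j: True, a: False, n: False}
  {q: True, a: False, j: False, n: False}
  {q: False, j: True, a: False, n: False}
  {q: False, a: False, j: False, n: False}
  {a: True, n: True, q: True, j: True}
  {a: True, n: True, q: True, j: False}
  {a: True, n: True, j: True, q: False}
  {a: True, n: True, j: False, q: False}
  {n: True, q: True, j: True, a: False}
  {n: True, q: True, j: False, a: False}
  {n: True, j: True, q: False, a: False}


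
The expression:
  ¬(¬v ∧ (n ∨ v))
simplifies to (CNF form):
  v ∨ ¬n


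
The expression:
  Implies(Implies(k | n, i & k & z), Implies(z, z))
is always true.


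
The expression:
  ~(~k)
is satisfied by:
  {k: True}


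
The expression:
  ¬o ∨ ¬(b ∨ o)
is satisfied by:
  {o: False}


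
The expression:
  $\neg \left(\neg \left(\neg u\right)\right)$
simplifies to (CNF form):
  $\neg u$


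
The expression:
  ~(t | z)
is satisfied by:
  {z: False, t: False}


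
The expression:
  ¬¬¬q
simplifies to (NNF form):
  ¬q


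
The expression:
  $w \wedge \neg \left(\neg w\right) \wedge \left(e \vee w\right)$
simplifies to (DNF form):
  $w$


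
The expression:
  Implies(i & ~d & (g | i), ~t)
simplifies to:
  d | ~i | ~t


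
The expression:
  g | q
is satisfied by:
  {q: True, g: True}
  {q: True, g: False}
  {g: True, q: False}


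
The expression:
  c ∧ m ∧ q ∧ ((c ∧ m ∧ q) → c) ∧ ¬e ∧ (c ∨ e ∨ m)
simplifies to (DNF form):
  c ∧ m ∧ q ∧ ¬e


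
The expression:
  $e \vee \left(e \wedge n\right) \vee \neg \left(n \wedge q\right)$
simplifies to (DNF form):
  $e \vee \neg n \vee \neg q$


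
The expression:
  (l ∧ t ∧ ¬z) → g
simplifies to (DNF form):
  g ∨ z ∨ ¬l ∨ ¬t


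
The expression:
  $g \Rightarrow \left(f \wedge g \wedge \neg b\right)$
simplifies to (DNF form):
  $\left(f \wedge \neg b\right) \vee \neg g$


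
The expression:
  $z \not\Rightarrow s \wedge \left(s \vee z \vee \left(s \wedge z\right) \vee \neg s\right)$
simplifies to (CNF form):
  $z \wedge \neg s$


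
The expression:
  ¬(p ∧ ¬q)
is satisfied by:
  {q: True, p: False}
  {p: False, q: False}
  {p: True, q: True}


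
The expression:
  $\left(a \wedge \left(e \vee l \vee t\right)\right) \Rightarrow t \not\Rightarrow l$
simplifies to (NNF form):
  $\left(t \wedge \neg l\right) \vee \left(\neg e \wedge \neg l\right) \vee \neg a$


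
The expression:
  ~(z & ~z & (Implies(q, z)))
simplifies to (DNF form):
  True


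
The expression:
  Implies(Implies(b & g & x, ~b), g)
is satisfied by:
  {g: True}


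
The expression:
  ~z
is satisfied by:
  {z: False}


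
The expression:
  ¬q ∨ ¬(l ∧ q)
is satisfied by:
  {l: False, q: False}
  {q: True, l: False}
  {l: True, q: False}


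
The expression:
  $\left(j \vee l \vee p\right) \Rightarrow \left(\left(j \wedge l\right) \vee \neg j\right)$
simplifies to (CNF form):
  $l \vee \neg j$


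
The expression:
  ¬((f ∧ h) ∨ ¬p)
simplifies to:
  p ∧ (¬f ∨ ¬h)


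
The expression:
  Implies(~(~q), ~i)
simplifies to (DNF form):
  ~i | ~q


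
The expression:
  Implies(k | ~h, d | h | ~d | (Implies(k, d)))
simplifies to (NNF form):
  True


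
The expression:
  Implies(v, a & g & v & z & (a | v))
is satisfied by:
  {a: True, z: True, g: True, v: False}
  {a: True, z: True, g: False, v: False}
  {a: True, g: True, z: False, v: False}
  {a: True, g: False, z: False, v: False}
  {z: True, g: True, a: False, v: False}
  {z: True, a: False, g: False, v: False}
  {z: False, g: True, a: False, v: False}
  {z: False, a: False, g: False, v: False}
  {a: True, v: True, z: True, g: True}


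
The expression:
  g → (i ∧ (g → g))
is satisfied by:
  {i: True, g: False}
  {g: False, i: False}
  {g: True, i: True}


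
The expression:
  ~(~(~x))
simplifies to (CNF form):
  ~x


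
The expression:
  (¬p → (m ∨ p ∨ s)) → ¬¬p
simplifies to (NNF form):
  p ∨ (¬m ∧ ¬s)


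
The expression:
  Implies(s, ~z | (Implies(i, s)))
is always true.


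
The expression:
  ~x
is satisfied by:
  {x: False}


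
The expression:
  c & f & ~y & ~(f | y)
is never true.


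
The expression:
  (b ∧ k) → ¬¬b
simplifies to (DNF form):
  True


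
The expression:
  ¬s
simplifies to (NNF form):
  ¬s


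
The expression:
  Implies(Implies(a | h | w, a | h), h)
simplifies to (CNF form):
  (h | w) & (h | ~a)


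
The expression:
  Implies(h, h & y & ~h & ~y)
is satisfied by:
  {h: False}


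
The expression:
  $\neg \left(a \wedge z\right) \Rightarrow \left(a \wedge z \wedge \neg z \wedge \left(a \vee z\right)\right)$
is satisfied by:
  {a: True, z: True}


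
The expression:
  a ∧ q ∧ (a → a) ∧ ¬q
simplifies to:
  False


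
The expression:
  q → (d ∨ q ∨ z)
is always true.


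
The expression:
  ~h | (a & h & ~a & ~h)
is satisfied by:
  {h: False}


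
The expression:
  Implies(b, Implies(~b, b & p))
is always true.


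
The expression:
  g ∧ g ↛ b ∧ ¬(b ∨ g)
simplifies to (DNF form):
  False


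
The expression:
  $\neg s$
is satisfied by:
  {s: False}


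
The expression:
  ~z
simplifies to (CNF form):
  ~z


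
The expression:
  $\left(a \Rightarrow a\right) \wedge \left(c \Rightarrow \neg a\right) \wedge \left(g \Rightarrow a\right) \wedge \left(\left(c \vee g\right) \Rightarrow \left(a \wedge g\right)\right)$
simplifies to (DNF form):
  $\left(a \wedge \neg c\right) \vee \left(\neg c \wedge \neg g\right)$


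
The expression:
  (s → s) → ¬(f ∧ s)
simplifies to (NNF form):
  ¬f ∨ ¬s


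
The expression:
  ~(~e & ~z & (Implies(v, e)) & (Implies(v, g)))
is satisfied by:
  {z: True, v: True, e: True}
  {z: True, v: True, e: False}
  {z: True, e: True, v: False}
  {z: True, e: False, v: False}
  {v: True, e: True, z: False}
  {v: True, e: False, z: False}
  {e: True, v: False, z: False}


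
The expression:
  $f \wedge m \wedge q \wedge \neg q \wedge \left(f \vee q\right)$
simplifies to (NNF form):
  $\text{False}$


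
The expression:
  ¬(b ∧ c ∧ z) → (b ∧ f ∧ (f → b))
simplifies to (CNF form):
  b ∧ (c ∨ f) ∧ (f ∨ z)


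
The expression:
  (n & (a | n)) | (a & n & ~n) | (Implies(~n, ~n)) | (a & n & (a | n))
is always true.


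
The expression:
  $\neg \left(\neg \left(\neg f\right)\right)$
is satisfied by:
  {f: False}


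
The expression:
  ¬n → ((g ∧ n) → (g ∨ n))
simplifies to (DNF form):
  True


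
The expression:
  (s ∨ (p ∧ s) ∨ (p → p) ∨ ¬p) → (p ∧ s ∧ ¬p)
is never true.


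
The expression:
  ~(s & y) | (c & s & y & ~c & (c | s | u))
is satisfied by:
  {s: False, y: False}
  {y: True, s: False}
  {s: True, y: False}


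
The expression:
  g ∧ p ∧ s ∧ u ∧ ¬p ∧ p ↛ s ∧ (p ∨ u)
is never true.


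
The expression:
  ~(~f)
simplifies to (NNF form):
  f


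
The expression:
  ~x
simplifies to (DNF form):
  ~x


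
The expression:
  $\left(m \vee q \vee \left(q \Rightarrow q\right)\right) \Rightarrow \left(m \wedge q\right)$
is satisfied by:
  {m: True, q: True}


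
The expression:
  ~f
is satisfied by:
  {f: False}


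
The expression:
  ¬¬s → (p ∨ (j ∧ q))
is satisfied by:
  {q: True, p: True, j: True, s: False}
  {q: True, p: True, j: False, s: False}
  {p: True, j: True, s: False, q: False}
  {p: True, j: False, s: False, q: False}
  {q: True, j: True, s: False, p: False}
  {q: True, j: False, s: False, p: False}
  {j: True, q: False, s: False, p: False}
  {j: False, q: False, s: False, p: False}
  {q: True, p: True, s: True, j: True}
  {q: True, p: True, s: True, j: False}
  {p: True, s: True, j: True, q: False}
  {p: True, s: True, j: False, q: False}
  {q: True, s: True, j: True, p: False}


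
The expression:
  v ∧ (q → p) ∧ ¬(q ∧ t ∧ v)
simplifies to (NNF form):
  v ∧ (p ∨ ¬q) ∧ (¬q ∨ ¬t)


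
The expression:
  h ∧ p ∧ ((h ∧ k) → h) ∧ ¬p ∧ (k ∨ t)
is never true.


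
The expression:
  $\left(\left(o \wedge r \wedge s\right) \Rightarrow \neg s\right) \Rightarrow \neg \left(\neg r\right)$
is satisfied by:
  {r: True}


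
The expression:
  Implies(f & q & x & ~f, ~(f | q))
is always true.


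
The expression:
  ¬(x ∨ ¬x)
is never true.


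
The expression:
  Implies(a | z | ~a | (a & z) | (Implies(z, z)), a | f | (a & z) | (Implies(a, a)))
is always true.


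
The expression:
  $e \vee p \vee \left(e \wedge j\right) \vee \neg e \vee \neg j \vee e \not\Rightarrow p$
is always true.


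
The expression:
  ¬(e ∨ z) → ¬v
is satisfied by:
  {z: True, e: True, v: False}
  {z: True, v: False, e: False}
  {e: True, v: False, z: False}
  {e: False, v: False, z: False}
  {z: True, e: True, v: True}
  {z: True, v: True, e: False}
  {e: True, v: True, z: False}


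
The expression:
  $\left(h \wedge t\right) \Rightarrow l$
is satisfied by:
  {l: True, h: False, t: False}
  {h: False, t: False, l: False}
  {l: True, t: True, h: False}
  {t: True, h: False, l: False}
  {l: True, h: True, t: False}
  {h: True, l: False, t: False}
  {l: True, t: True, h: True}


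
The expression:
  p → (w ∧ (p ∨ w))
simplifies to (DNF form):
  w ∨ ¬p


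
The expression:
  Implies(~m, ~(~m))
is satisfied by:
  {m: True}


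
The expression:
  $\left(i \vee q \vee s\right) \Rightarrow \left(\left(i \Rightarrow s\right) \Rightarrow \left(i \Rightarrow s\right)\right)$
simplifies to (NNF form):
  $\text{True}$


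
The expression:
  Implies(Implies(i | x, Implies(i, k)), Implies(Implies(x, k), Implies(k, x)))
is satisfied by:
  {x: True, k: False}
  {k: False, x: False}
  {k: True, x: True}


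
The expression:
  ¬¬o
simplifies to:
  o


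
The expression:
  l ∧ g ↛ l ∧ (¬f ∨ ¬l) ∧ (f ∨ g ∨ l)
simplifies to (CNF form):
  False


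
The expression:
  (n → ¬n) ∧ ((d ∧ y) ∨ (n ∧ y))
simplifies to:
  d ∧ y ∧ ¬n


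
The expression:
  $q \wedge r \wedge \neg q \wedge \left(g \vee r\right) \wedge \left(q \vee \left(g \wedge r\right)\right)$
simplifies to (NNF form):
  $\text{False}$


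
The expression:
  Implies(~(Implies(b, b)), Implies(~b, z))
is always true.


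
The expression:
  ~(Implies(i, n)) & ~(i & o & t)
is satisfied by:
  {i: True, n: False, o: False, t: False}
  {i: True, t: True, n: False, o: False}
  {i: True, o: True, n: False, t: False}


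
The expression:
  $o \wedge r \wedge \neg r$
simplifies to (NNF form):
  $\text{False}$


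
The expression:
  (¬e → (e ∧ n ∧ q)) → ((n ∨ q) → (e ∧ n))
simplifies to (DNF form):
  n ∨ ¬e ∨ ¬q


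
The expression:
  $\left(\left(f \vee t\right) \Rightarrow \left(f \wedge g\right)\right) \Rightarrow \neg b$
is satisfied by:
  {t: True, f: False, g: False, b: False}
  {t: False, f: False, g: False, b: False}
  {t: True, g: True, f: False, b: False}
  {g: True, t: False, f: False, b: False}
  {t: True, f: True, g: False, b: False}
  {f: True, t: False, g: False, b: False}
  {t: True, g: True, f: True, b: False}
  {g: True, f: True, t: False, b: False}
  {b: True, t: True, f: False, g: False}
  {b: True, g: True, t: True, f: False}
  {b: True, t: True, f: True, g: False}
  {b: True, f: True, t: False, g: False}


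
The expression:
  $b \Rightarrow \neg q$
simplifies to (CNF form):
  $\neg b \vee \neg q$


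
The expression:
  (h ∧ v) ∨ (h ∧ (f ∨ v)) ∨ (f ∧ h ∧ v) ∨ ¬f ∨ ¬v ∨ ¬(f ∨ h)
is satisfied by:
  {h: True, v: False, f: False}
  {v: False, f: False, h: False}
  {f: True, h: True, v: False}
  {f: True, v: False, h: False}
  {h: True, v: True, f: False}
  {v: True, h: False, f: False}
  {f: True, v: True, h: True}


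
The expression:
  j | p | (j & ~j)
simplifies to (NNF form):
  j | p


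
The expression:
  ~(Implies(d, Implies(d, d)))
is never true.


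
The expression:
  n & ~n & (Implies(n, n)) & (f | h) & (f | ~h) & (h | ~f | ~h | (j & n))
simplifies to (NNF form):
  False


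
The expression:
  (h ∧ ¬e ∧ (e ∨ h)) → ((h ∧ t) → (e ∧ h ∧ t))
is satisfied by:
  {e: True, h: False, t: False}
  {h: False, t: False, e: False}
  {t: True, e: True, h: False}
  {t: True, h: False, e: False}
  {e: True, h: True, t: False}
  {h: True, e: False, t: False}
  {t: True, h: True, e: True}


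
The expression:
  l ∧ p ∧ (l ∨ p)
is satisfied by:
  {p: True, l: True}


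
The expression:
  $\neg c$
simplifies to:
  $\neg c$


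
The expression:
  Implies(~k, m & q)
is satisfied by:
  {k: True, q: True, m: True}
  {k: True, q: True, m: False}
  {k: True, m: True, q: False}
  {k: True, m: False, q: False}
  {q: True, m: True, k: False}


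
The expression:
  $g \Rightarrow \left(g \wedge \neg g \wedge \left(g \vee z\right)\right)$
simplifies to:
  $\neg g$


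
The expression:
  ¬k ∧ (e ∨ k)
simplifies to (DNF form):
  e ∧ ¬k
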